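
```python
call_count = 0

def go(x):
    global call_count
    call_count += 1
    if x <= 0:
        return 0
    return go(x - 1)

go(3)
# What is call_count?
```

Linear recursion stepping by 1: 4 calls from x=3 down to ≤0.

Answer: 4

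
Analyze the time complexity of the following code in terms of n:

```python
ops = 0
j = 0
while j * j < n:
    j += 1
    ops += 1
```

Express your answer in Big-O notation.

Each loop level contributes: √n. Multiplying the contributions gives O(√n).

Answer: O(√n)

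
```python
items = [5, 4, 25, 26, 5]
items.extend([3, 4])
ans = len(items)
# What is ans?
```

Trace:
`items = [5, 4, 25, 26, 5]` → items = [5, 4, 25, 26, 5]
`items.extend([3, 4])` → items = [5, 4, 25, 26, 5, 3, 4]
`ans = len(items)` → ans = 7
So ans = 7

Answer: 7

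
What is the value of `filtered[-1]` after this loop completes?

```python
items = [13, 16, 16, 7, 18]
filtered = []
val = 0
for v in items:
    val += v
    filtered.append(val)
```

Cumulative sum ends at 70
`filtered` takes the values: [] → [13] → [13, 29] → [13, 29, 45] → [13, 29, 45, 52] → [13, 29, 45, 52, 70]
So `filtered[-1]` = 70

Answer: 70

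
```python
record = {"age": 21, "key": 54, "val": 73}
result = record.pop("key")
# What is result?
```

Trace:
`record = {"age": 21, "key": 54, "val": 73}` → record = {'age': 21, 'key': 54, 'val': 73}
`result = record.pop("key")` → record = {'age': 21, 'val': 73}; result = 54
So result = 54

Answer: 54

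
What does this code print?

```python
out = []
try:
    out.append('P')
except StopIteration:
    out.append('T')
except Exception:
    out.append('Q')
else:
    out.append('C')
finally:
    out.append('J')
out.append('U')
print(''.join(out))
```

Execution trace: 'P' (try body, no exception) → 'C' (else) → 'J' (finally) → 'U' (after the try/except). Output: PCJU

Answer: PCJU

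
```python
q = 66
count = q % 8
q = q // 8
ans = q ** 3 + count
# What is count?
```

Trace:
`q = 66` → q = 66
`count = q % 8` → count = 2
`q = q // 8` → q = 8
`ans = q ** 3 + count` → ans = 514
So count = 2

Answer: 2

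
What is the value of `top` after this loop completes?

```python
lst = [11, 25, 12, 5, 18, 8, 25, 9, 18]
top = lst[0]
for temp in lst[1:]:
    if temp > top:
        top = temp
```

Maximum of [11, 25, 12, 5, 18, 8, 25, 9, 18]
`top` takes the values: 11 → 25

Answer: 25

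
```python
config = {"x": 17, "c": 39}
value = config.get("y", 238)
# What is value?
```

Trace:
`config = {"x": 17, "c": 39}` → config = {'x': 17, 'c': 39}
`value = config.get("y", 238)` → value = 238
So value = 238

Answer: 238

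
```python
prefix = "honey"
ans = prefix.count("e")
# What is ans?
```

Trace:
`prefix = "honey"` → prefix = 'honey'
`ans = prefix.count("e")` → ans = 1
So ans = 1

Answer: 1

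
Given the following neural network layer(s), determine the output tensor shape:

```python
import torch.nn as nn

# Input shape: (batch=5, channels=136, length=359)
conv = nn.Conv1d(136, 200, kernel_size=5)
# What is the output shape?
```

Input: (5, 136, 359) -> Output: (5, 200, 355)

Answer: (5, 200, 355)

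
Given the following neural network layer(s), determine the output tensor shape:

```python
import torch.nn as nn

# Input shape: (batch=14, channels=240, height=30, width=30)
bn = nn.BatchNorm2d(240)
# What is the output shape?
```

Input: (14, 240, 30, 30) -> Output: (14, 240, 30, 30)

Answer: (14, 240, 30, 30)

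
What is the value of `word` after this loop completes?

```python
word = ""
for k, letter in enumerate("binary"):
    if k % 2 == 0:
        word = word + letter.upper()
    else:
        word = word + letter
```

Uppercase even positions in 'binary'
`word` takes the values: "" → "B" → "Bi" → "BiN" → "BiNa" → "BiNaR" → "BiNaRy"

Answer: "BiNaRy"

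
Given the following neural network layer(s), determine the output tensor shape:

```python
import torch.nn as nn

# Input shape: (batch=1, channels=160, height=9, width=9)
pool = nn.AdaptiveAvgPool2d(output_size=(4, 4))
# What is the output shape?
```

Input: (1, 160, 9, 9) -> Output: (1, 160, 4, 4)

Answer: (1, 160, 4, 4)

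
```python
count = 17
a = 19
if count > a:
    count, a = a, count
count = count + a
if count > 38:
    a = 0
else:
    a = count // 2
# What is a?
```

Trace:
`count = 17` → count = 17
`a = 19` → a = 19
`if count > a: ...` → count > a is False → no variable changes
`count = count + a` → count = 36
`if count > 38: ...` → count > 38 is False, take else branch → a = 18
So a = 18

Answer: 18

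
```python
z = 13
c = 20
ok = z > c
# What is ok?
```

Trace:
`z = 13` → z = 13
`c = 20` → c = 20
`ok = z > c` → ok = False
So ok = False

Answer: False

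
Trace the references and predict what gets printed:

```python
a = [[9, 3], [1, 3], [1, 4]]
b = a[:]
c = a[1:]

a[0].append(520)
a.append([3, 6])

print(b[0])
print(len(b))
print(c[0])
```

Key concept: slice with nested mutation.
Step by step:
`a = [[9, 3], [1, 3], [1, 4]]` → a = [[9, 3], [1, 3], [1, 4]]
`b = a[:]` → b = [[9, 3], [1, 3], [1, 4]]
`c = a[1:]` → c = [[1, 3], [1, 4]]
`a[0].append(520)` → a = [[9, 3, 520], [1, 3], [1, 4]]; b = [[9, 3, 520], [1, 3], [1, 4]]
`a.append([3, 6])` → a = [[9, 3, 520], [1, 3], [1, 4], [3, 6]]
`print(b[0])` → prints [9, 3, 520]
`print(len(b))` → prints 3
`print(c[0])` → prints [1, 3]

Answer:
[9, 3, 520]
3
[1, 3]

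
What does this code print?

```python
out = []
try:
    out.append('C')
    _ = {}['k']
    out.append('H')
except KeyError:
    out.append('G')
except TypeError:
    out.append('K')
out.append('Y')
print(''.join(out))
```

Execution trace: 'C' (try body) → 'G' (except KeyError) → 'Y' (after the try/except). Output: CGY

Answer: CGY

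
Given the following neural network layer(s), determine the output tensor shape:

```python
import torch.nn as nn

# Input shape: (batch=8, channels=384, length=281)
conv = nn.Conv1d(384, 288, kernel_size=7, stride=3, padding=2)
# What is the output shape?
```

Input: (8, 384, 281) -> Output: (8, 288, 93)

Answer: (8, 288, 93)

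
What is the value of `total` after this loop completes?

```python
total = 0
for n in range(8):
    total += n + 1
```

Start at 0, add 1 to 8 = 36
`total` takes the values: 0 → 1 → 3 → 6 → 10 → 15 → 21 → 28 → 36

Answer: 36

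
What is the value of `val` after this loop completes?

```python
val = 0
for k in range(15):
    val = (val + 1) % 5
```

Increment mod 5, 15 times = 0
`val` takes the values: 0 → 1 → 2 → 3 → 4 → 0 → 1 → 2 → 3 → 4 → 0 → 1 → 2 → 3 → 4 → 0

Answer: 0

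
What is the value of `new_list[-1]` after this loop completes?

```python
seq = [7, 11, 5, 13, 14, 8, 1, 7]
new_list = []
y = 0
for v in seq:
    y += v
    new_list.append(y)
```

Cumulative sum ends at 66
`new_list` takes the values: [] → [7] → [7, 18] → [7, 18, 23] → [7, 18, 23, 36] → [7, 18, 23, 36, 50] → [7, 18, 23, 36, 50, 58] → [7, 18, 23, 36, 50, 58, 59] → [7, 18, 23, 36, 50, 58, 59, 66]
So `new_list[-1]` = 66

Answer: 66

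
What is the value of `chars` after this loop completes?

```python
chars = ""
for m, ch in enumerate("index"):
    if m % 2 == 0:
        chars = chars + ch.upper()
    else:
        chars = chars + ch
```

Uppercase even positions in 'index'
`chars` takes the values: "" → "I" → "In" → "InD" → "InDe" → "InDeX"

Answer: "InDeX"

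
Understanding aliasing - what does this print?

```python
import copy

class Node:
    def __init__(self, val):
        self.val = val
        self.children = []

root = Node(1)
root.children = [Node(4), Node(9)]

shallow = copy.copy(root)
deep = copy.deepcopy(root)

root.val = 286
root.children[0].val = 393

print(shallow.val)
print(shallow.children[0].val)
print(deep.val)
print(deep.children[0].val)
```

Key concept: deep copy with custom objects.
Step by step:
`root = Node(1)` → root = Node(val=1, children=[])
`root.children = [Node(4), Node(9)]` → root = Node(val=1, children=[Node(val=4, children=[]), Node(val=9, children=[])])
`shallow = copy.copy(root)` → shallow = Node(val=1, children=[Node(val=4, children=[]), Node(val=9, children=[])])
`deep = copy.deepcopy(root)` → deep = Node(val=1, children=[Node(val=4, children=[]), Node(val=9, children=[])])
`root.val = 286` → root = Node(val=286, children=[Node(val=4, children=[]), Node(val=9, children=[])])
`root.children[0].val = 393` → root = Node(val=286, children=[Node(val=393, children=[]), Node(val=9, children=[])]); shallow = Node(val=1, children=[Node(val=393, children=[]), Node(val=9, children=[])])
`print(shallow.val)` → prints 1
`print(shallow.children[0].val)` → prints 393
`print(deep.val)` → prints 1
`print(deep.children[0].val)` → prints 4

Answer:
1
393
1
4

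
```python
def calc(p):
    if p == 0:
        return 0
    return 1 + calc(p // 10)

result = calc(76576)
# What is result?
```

Count of digits of 76576: 5

Answer: 5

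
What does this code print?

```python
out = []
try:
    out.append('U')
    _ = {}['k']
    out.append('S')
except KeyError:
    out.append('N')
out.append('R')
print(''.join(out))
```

Execution trace: 'U' (try body) → 'N' (except KeyError) → 'R' (after the try/except). Output: UNR

Answer: UNR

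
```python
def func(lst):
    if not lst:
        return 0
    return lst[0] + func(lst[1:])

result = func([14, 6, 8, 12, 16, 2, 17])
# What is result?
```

14 + 6 + 8 + 12 + 16 + 2 + 17 + 0 = 75

Answer: 75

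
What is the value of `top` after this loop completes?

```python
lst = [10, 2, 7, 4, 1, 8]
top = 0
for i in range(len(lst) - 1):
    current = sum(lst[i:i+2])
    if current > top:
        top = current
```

Max sum of 2-element window in [10, 2, 7, 4, 1, 8]
`top` takes the values: 0 → 12

Answer: 12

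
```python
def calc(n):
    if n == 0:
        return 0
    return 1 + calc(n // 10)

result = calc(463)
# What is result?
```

Count of digits of 463: 3

Answer: 3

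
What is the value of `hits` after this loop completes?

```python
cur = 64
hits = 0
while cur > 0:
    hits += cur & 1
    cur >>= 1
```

Count set bits in 64 (binary: 0b1000000)
`hits` takes the values: 0 → 1

Answer: 1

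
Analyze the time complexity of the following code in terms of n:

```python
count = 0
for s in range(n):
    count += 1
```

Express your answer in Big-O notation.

Each loop level contributes: n. Multiplying the contributions gives O(n).

Answer: O(n)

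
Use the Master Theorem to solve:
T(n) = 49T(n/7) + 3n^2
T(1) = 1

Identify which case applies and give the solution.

a=49, b=7, f(n)=3n^2. log_7(49) = 2. Since c=2 = 2, Case 2 applies: T(n) = Θ(n^log_b(a) · log n) = O(n^2 log n).

Answer: O(n^2 log n) - Case 2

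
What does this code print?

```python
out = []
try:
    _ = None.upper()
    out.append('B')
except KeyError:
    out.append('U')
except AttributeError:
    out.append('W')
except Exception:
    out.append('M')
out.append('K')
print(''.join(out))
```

Execution trace: 'W' (except AttributeError) → 'K' (after the try/except). Output: WK

Answer: WK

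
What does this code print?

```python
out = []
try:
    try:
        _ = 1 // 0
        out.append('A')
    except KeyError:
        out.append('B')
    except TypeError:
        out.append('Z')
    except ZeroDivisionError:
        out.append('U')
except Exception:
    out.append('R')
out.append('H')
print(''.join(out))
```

Execution trace: 'U' (inner except ZeroDivisionError) → 'H' (after the try/except). Output: UH

Answer: UH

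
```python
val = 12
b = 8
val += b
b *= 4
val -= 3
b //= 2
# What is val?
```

Trace:
`val = 12` → val = 12
`b = 8` → b = 8
`val += b` → val = 20
`b *= 4` → b = 32
`val -= 3` → val = 17
`b //= 2` → b = 16
So val = 17

Answer: 17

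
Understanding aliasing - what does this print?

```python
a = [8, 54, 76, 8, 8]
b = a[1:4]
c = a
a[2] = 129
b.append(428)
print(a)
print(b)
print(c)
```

Key concept: slice vs alias.
Step by step:
`a = [8, 54, 76, 8, 8]` → a = [8, 54, 76, 8, 8]
`b = a[1:4]` → b = [54, 76, 8]
`c = a` → c = [8, 54, 76, 8, 8] (same object as a)
`a[2] = 129` → a = [8, 54, 129, 8, 8] (same object as c); c = [8, 54, 129, 8, 8] (same object as a)
`b.append(428)` → b = [54, 76, 8, 428]
`print(a)` → prints [8, 54, 129, 8, 8]
`print(b)` → prints [54, 76, 8, 428]
`print(c)` → prints [8, 54, 129, 8, 8]

Answer:
[8, 54, 129, 8, 8]
[54, 76, 8, 428]
[8, 54, 129, 8, 8]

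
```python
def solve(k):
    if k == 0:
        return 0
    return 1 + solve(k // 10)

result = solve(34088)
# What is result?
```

Count of digits of 34088: 5

Answer: 5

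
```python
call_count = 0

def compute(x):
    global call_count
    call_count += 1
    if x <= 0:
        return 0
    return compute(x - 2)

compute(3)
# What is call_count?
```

Linear recursion stepping by 2: 3 calls from x=3 down to ≤0.

Answer: 3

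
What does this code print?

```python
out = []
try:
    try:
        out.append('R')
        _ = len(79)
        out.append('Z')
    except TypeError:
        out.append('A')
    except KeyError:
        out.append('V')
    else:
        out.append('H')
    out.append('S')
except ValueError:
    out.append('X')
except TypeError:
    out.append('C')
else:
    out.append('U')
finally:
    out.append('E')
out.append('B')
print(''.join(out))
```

Execution trace: 'R' (inner try body) → 'A' (inner except TypeError) → 'S' (try body, no exception) → 'U' (else) → 'E' (finally) → 'B' (after the try/except). Output: RASUEB

Answer: RASUEB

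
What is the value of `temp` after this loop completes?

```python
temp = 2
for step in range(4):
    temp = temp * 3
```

Multiply by 3, 4 times: 2 * 3^4 = 162
`temp` takes the values: 2 → 6 → 18 → 54 → 162

Answer: 162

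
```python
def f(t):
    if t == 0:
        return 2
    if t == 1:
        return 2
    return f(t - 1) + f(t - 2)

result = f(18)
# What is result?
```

Build up from base cases: f(0)=2, f(1)=2, f(2)=4, f(3)=6, f(4)=10, f(5)=16, f(6)=26, ..., f(18)=8362

Answer: 8362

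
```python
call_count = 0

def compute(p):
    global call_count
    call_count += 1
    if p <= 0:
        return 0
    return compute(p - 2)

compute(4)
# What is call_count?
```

Linear recursion stepping by 2: 3 calls from p=4 down to ≤0.

Answer: 3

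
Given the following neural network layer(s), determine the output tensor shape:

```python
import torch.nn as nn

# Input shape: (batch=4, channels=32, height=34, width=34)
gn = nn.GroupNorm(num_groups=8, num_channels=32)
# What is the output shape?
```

Input: (4, 32, 34, 34) -> Output: (4, 32, 34, 34)

Answer: (4, 32, 34, 34)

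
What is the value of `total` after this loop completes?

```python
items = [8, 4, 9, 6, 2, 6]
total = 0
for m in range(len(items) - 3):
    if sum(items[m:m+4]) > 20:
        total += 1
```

Count windows with sum > 20
`total` takes the values: 0 → 1 → 2 → 3

Answer: 3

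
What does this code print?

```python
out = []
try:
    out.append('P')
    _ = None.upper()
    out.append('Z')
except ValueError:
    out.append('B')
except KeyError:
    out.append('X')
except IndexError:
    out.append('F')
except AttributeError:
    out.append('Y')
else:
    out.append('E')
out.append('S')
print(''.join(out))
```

Execution trace: 'P' (try body) → 'Y' (except AttributeError) → 'S' (after the try/except). Output: PYS

Answer: PYS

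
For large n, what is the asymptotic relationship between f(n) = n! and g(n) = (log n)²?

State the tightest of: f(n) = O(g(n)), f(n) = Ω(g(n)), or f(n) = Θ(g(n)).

n! vs (log n)²: f(n) = Ω(g(n)) but not O(g(n)) — n! grows strictly faster than (log n)².

Answer: f(n) = Ω(g(n)) but not O(g(n)) — n! grows strictly faster than (log n)².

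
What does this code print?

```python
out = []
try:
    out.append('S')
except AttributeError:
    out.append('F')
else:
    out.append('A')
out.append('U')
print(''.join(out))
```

Execution trace: 'S' (try body, no exception) → 'A' (else) → 'U' (after the try/except). Output: SAU

Answer: SAU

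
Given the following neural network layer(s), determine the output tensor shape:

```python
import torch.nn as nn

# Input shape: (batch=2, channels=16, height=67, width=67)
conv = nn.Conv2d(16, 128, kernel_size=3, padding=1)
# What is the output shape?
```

Input: (2, 16, 67, 67) -> Output: (2, 128, 67, 67)

Answer: (2, 128, 67, 67)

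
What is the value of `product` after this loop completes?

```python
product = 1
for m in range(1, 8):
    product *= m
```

7! = 5040
`product` takes the values: 1 → 2 → 6 → 24 → 120 → 720 → 5040

Answer: 5040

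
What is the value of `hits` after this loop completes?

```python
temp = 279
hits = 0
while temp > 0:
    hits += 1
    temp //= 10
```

Count digits by repeated division by 10
`hits` takes the values: 0 → 1 → 2 → 3

Answer: 3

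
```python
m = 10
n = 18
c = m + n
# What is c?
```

Trace:
`m = 10` → m = 10
`n = 18` → n = 18
`c = m + n` → c = 28
So c = 28

Answer: 28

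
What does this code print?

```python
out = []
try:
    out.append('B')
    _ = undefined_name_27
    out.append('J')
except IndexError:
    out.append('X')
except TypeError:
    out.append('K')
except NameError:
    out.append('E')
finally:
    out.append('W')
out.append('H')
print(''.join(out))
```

Execution trace: 'B' (try body) → 'E' (except NameError) → 'W' (finally) → 'H' (after the try/except). Output: BEWH

Answer: BEWH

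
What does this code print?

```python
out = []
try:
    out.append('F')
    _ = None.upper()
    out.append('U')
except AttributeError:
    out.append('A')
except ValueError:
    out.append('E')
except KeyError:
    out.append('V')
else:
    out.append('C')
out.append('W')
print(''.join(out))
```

Execution trace: 'F' (try body) → 'A' (except AttributeError) → 'W' (after the try/except). Output: FAW

Answer: FAW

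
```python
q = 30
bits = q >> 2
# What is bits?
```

Trace:
`q = 30` → q = 30
`bits = q >> 2` → bits = 7
So bits = 7

Answer: 7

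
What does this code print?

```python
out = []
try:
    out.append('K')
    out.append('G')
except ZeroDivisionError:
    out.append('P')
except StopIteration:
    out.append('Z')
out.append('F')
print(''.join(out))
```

Execution trace: 'K' (try body) → 'G' (try body, no exception) → 'F' (after the try/except). Output: KGF

Answer: KGF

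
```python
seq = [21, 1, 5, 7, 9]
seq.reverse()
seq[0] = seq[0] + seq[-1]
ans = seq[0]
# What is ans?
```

Trace:
`seq = [21, 1, 5, 7, 9]` → seq = [21, 1, 5, 7, 9]
`seq.reverse()` → seq = [9, 7, 5, 1, 21]
`seq[0] = seq[0] + seq[-1]` → seq = [30, 7, 5, 1, 21]
`ans = seq[0]` → ans = 30
So ans = 30

Answer: 30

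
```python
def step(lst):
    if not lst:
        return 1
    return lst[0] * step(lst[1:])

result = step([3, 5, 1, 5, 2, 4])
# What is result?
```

Product over [3, 5, 1, 5, 2, 4] = 3 * 5 * 1 * 5 * 2 * 4 = 600

Answer: 600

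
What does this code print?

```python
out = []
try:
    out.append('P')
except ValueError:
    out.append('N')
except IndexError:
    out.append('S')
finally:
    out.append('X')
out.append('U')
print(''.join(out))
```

Execution trace: 'P' (try body, no exception) → 'X' (finally) → 'U' (after the try/except). Output: PXU

Answer: PXU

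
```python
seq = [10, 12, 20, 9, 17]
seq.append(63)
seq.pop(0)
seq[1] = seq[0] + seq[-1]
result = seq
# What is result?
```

Trace:
`seq = [10, 12, 20, 9, 17]` → seq = [10, 12, 20, 9, 17]
`seq.append(63)` → seq = [10, 12, 20, 9, 17, 63]
`seq.pop(0)` → seq = [12, 20, 9, 17, 63]
`seq[1] = seq[0] + seq[-1]` → seq = [12, 75, 9, 17, 63]
`result = seq` → result = [12, 75, 9, 17, 63]
So result = [12, 75, 9, 17, 63]

Answer: [12, 75, 9, 17, 63]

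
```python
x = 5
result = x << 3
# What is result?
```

Trace:
`x = 5` → x = 5
`result = x << 3` → result = 40
So result = 40

Answer: 40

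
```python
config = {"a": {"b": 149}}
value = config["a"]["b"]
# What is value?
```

Trace:
`config = {"a": {"b": 149}}` → config = {'a': {'b': 149}}
`value = config["a"]["b"]` → value = 149
So value = 149

Answer: 149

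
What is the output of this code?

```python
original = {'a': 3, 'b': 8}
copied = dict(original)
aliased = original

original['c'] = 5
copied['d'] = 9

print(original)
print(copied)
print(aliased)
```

Key concept: dict() creates copy, assignment creates alias.
Step by step:
`original = {'a': 3, 'b': 8}` → original = {'a': 3, 'b': 8}
`copied = dict(original)` → copied = {'a': 3, 'b': 8}
`aliased = original` → aliased = {'a': 3, 'b': 8} (same object as original)
`original['c'] = 5` → original = {'a': 3, 'b': 8, 'c': 5} (same object as aliased); aliased = {'a': 3, 'b': 8, 'c': 5} (same object as original)
`copied['d'] = 9` → copied = {'a': 3, 'b': 8, 'd': 9}
`print(original)` → prints {'a': 3, 'b': 8, 'c': 5}
`print(copied)` → prints {'a': 3, 'b': 8, 'd': 9}
`print(aliased)` → prints {'a': 3, 'b': 8, 'c': 5}

Answer:
{'a': 3, 'b': 8, 'c': 5}
{'a': 3, 'b': 8, 'd': 9}
{'a': 3, 'b': 8, 'c': 5}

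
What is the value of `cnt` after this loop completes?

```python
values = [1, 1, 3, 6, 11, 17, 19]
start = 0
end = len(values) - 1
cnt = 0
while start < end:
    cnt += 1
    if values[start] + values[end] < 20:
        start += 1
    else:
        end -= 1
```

Steps to find pair summing to 20
`cnt` takes the values: 0 → 1 → 2 → 3 → 4 → 5 → 6

Answer: 6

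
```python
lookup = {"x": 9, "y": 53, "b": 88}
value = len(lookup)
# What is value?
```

Trace:
`lookup = {"x": 9, "y": 53, "b": 88}` → lookup = {'x': 9, 'y': 53, 'b': 88}
`value = len(lookup)` → value = 3
So value = 3

Answer: 3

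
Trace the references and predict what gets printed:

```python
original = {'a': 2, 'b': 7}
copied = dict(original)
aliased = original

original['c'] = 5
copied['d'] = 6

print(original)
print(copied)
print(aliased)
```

Key concept: dict() creates copy, assignment creates alias.
Step by step:
`original = {'a': 2, 'b': 7}` → original = {'a': 2, 'b': 7}
`copied = dict(original)` → copied = {'a': 2, 'b': 7}
`aliased = original` → aliased = {'a': 2, 'b': 7} (same object as original)
`original['c'] = 5` → original = {'a': 2, 'b': 7, 'c': 5} (same object as aliased); aliased = {'a': 2, 'b': 7, 'c': 5} (same object as original)
`copied['d'] = 6` → copied = {'a': 2, 'b': 7, 'd': 6}
`print(original)` → prints {'a': 2, 'b': 7, 'c': 5}
`print(copied)` → prints {'a': 2, 'b': 7, 'd': 6}
`print(aliased)` → prints {'a': 2, 'b': 7, 'c': 5}

Answer:
{'a': 2, 'b': 7, 'c': 5}
{'a': 2, 'b': 7, 'd': 6}
{'a': 2, 'b': 7, 'c': 5}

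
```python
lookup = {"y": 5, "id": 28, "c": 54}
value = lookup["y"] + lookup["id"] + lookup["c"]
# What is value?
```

Trace:
`lookup = {"y": 5, "id": 28, "c": 54}` → lookup = {'y': 5, 'id': 28, 'c': 54}
`value = lookup["y"] + lookup["id"] + lookup["c"]` → value = 87
So value = 87

Answer: 87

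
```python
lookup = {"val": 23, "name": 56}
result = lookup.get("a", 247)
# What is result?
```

Trace:
`lookup = {"val": 23, "name": 56}` → lookup = {'val': 23, 'name': 56}
`result = lookup.get("a", 247)` → result = 247
So result = 247

Answer: 247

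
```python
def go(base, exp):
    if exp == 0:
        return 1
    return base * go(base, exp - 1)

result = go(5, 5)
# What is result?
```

go(5, 5) = 5 * 5 * 5 * 5 * 5 = 3125

Answer: 3125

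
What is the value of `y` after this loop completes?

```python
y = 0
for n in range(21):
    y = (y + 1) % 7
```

Increment mod 7, 21 times = 0
`y` takes the values: 0 → 1 → 2 → 3 → 4 → 5 → 6 → 0 → 1 → 2 → 3 → 4 → 5 → 6 → 0 → 1 → 2 → 3 → 4 → 5 → 6 → 0

Answer: 0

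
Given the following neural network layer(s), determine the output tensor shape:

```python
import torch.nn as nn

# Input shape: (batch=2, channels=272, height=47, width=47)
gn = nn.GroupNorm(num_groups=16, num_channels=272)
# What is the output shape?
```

Input: (2, 272, 47, 47) -> Output: (2, 272, 47, 47)

Answer: (2, 272, 47, 47)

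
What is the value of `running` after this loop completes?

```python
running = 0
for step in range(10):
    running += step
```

Sum of 0 to 9 = 45
`running` takes the values: 0 → 1 → 3 → 6 → 10 → 15 → 21 → 28 → 36 → 45

Answer: 45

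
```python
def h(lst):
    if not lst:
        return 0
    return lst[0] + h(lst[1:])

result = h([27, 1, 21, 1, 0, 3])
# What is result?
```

27 + 1 + 21 + 1 + 0 + 3 + 0 = 53

Answer: 53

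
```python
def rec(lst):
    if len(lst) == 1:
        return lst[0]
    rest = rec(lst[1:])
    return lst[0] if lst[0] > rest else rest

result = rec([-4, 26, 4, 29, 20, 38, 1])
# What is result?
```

Recursive max over [-4, 26, 4, 29, 20, 38, 1] = 38

Answer: 38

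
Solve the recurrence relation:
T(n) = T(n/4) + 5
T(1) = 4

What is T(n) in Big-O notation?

Each step divides n by 4 and adds 5. After log_4(n) steps we reach T(1)=4. So T(n) = 5·log_4(n) + 4 = O(log n).

Answer: O(log n)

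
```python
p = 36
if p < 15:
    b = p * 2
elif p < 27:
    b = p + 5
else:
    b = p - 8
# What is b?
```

Trace:
`p = 36` → p = 36
`if p < 15: ...` → p < 15 is False, p < 27 is False, take else branch → b = 28
So b = 28

Answer: 28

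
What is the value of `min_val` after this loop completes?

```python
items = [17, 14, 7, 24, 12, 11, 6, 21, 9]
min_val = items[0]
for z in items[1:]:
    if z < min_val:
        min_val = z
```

Minimum of [17, 14, 7, 24, 12, 11, 6, 21, 9]
`min_val` takes the values: 17 → 14 → 7 → 6

Answer: 6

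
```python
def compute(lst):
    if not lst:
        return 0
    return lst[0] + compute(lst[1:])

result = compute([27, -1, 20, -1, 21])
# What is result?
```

27 + (-1) + 20 + (-1) + 21 + 0 = 66

Answer: 66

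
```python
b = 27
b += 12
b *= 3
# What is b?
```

Trace:
`b = 27` → b = 27
`b += 12` → b = 39
`b *= 3` → b = 117
So b = 117

Answer: 117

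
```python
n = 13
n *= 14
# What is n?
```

Trace:
`n = 13` → n = 13
`n *= 14` → n = 182
So n = 182

Answer: 182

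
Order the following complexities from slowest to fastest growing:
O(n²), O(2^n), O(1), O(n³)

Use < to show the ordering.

Ordered by growth rate: O(1) < O(n²) < O(n³) < O(2^n)

Answer: O(1) < O(n²) < O(n³) < O(2^n)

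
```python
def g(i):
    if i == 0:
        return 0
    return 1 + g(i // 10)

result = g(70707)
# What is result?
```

Count of digits of 70707: 5

Answer: 5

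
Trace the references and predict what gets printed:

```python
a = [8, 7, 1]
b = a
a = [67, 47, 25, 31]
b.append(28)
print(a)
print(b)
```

Key concept: rebinding vs mutation: a is rebound to a new list, b still points at the original.
Step by step:
`a = [8, 7, 1]` → a = [8, 7, 1]
`b = a` → b = [8, 7, 1] (same object as a)
`a = [67, 47, 25, 31]` → a = [67, 47, 25, 31]
`b.append(28)` → b = [8, 7, 1, 28]
`print(a)` → prints [67, 47, 25, 31]
`print(b)` → prints [8, 7, 1, 28]

Answer:
[67, 47, 25, 31]
[8, 7, 1, 28]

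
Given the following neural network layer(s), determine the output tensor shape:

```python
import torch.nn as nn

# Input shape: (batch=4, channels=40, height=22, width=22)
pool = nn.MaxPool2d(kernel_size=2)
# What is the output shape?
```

Input: (4, 40, 22, 22) -> Output: (4, 40, 11, 11)

Answer: (4, 40, 11, 11)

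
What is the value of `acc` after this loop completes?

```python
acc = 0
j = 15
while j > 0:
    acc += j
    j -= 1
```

Sum 15 down to 1
`acc` takes the values: 0 → 15 → 29 → 42 → 54 → 65 → 75 → 84 → 92 → 99 → 105 → 110 → 114 → 117 → 119 → 120

Answer: 120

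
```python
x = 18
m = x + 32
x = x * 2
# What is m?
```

Trace:
`x = 18` → x = 18
`m = x + 32` → m = 50
`x = x * 2` → x = 36
So m = 50

Answer: 50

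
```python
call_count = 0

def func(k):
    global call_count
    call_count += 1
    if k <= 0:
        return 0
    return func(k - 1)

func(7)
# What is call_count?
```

Linear recursion stepping by 1: 8 calls from k=7 down to ≤0.

Answer: 8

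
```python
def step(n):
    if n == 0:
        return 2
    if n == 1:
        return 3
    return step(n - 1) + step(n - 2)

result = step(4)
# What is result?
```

Build up from base cases: step(0)=2, step(1)=3, step(2)=5, step(3)=8, step(4)=13

Answer: 13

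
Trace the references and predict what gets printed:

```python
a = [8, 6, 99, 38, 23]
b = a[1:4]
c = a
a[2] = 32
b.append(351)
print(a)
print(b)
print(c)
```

Key concept: slice vs alias.
Step by step:
`a = [8, 6, 99, 38, 23]` → a = [8, 6, 99, 38, 23]
`b = a[1:4]` → b = [6, 99, 38]
`c = a` → c = [8, 6, 99, 38, 23] (same object as a)
`a[2] = 32` → a = [8, 6, 32, 38, 23] (same object as c); c = [8, 6, 32, 38, 23] (same object as a)
`b.append(351)` → b = [6, 99, 38, 351]
`print(a)` → prints [8, 6, 32, 38, 23]
`print(b)` → prints [6, 99, 38, 351]
`print(c)` → prints [8, 6, 32, 38, 23]

Answer:
[8, 6, 32, 38, 23]
[6, 99, 38, 351]
[8, 6, 32, 38, 23]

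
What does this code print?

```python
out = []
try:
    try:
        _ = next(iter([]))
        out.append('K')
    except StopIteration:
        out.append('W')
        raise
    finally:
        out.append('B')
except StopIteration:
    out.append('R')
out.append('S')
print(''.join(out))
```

Execution trace: 'W' (except StopIteration) → 'B' (finally) → 'R' (outer except StopIteration) → 'S' (after the try/except). Output: WBRS

Answer: WBRS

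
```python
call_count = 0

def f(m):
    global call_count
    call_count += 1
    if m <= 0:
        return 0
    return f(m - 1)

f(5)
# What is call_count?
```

Linear recursion stepping by 1: 6 calls from m=5 down to ≤0.

Answer: 6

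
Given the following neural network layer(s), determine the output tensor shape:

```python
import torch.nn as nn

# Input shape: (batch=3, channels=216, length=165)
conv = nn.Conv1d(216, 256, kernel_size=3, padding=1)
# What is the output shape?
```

Input: (3, 216, 165) -> Output: (3, 256, 165)

Answer: (3, 256, 165)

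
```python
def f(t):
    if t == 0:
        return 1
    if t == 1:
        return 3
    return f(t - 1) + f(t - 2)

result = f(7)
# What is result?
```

Build up from base cases: f(0)=1, f(1)=3, f(2)=4, f(3)=7, f(4)=11, f(5)=18, f(6)=29, ..., f(7)=47

Answer: 47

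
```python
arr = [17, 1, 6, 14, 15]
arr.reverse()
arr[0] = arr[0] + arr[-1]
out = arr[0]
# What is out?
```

Trace:
`arr = [17, 1, 6, 14, 15]` → arr = [17, 1, 6, 14, 15]
`arr.reverse()` → arr = [15, 14, 6, 1, 17]
`arr[0] = arr[0] + arr[-1]` → arr = [32, 14, 6, 1, 17]
`out = arr[0]` → out = 32
So out = 32

Answer: 32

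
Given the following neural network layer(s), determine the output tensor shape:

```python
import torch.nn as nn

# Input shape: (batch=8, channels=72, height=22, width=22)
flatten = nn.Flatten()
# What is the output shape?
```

Input: (8, 72, 22, 22) -> Output: (8, 34848)

Answer: (8, 34848)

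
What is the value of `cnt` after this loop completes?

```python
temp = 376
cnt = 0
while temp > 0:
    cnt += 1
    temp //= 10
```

Count digits by repeated division by 10
`cnt` takes the values: 0 → 1 → 2 → 3

Answer: 3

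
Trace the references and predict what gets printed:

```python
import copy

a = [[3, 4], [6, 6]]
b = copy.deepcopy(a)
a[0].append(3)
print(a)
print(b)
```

Key concept: deep copy is fully independent.
Step by step:
`a = [[3, 4], [6, 6]]` → a = [[3, 4], [6, 6]]
`b = copy.deepcopy(a)` → b = [[3, 4], [6, 6]]
`a[0].append(3)` → a = [[3, 4, 3], [6, 6]]
`print(a)` → prints [[3, 4, 3], [6, 6]]
`print(b)` → prints [[3, 4], [6, 6]]

Answer:
[[3, 4, 3], [6, 6]]
[[3, 4], [6, 6]]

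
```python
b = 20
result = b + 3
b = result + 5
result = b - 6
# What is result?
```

Trace:
`b = 20` → b = 20
`result = b + 3` → result = 23
`b = result + 5` → b = 28
`result = b - 6` → result = 22
So result = 22

Answer: 22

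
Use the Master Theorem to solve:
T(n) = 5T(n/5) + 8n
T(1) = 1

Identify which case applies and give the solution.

a=5, b=5, f(n)=8n. log_5(5) = 1. Since c=1 = 1, Case 2 applies: T(n) = Θ(n^log_b(a) · log n) = O(n log n).

Answer: O(n log n) - Case 2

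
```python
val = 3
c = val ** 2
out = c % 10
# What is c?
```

Trace:
`val = 3` → val = 3
`c = val ** 2` → c = 9
`out = c % 10` → out = 9
So c = 9

Answer: 9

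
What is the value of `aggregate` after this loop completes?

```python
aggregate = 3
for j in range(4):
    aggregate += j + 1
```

Start at 3, add 1 to 4 = 13
`aggregate` takes the values: 3 → 4 → 6 → 9 → 13

Answer: 13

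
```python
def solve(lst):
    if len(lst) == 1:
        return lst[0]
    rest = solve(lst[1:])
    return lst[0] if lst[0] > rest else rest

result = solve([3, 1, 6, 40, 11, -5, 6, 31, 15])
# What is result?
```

Recursive max over [3, 1, 6, 40, 11, -5, 6, 31, 15] = 40

Answer: 40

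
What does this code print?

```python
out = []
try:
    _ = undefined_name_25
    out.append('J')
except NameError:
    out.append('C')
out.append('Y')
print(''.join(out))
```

Execution trace: 'C' (except NameError) → 'Y' (after the try/except). Output: CY

Answer: CY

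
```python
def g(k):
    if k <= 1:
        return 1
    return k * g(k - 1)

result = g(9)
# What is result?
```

g(9) = 9 * 8 * 7 * 6 * 5 * 4 * 3 * 2 * 1 = 362880

Answer: 362880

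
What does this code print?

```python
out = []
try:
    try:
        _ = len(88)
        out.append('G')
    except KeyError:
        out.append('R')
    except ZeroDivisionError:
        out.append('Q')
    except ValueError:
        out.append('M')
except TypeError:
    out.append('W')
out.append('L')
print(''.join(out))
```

Execution trace: 'W' (outer except TypeError) → 'L' (after the try/except). Output: WL

Answer: WL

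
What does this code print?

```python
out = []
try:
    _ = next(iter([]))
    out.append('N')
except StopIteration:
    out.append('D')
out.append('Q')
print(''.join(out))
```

Execution trace: 'D' (except StopIteration) → 'Q' (after the try/except). Output: DQ

Answer: DQ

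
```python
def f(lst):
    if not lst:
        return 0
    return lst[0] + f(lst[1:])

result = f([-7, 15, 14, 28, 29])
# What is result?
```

(-7) + 15 + 14 + 28 + 29 + 0 = 79

Answer: 79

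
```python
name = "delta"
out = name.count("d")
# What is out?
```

Trace:
`name = "delta"` → name = 'delta'
`out = name.count("d")` → out = 1
So out = 1

Answer: 1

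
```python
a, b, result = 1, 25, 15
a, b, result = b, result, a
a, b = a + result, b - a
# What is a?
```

Trace:
`a, b, result = 1, 25, 15` → a = 1; b = 25; result = 15
`a, b, result = b, result, a` → a = 25; b = 15; result = 1
`a, b = a + result, b - a` → a = 26; b = -10
So a = 26

Answer: 26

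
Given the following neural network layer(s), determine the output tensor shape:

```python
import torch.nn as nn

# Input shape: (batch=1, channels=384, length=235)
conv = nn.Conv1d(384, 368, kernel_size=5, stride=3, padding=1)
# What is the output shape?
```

Input: (1, 384, 235) -> Output: (1, 368, 78)

Answer: (1, 368, 78)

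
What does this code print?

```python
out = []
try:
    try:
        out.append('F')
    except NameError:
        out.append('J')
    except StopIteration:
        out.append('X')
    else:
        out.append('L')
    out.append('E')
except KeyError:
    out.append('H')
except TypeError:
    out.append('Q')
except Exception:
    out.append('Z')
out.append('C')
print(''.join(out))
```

Execution trace: 'F' (inner try body, no exception) → 'L' (inner else) → 'E' (try body, no exception) → 'C' (after the try/except). Output: FLEC

Answer: FLEC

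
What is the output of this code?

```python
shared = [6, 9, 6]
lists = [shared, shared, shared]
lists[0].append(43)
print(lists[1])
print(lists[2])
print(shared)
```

Key concept: list of same reference.
Step by step:
`shared = [6, 9, 6]` → shared = [6, 9, 6]
`lists = [shared, shared, shared]` → lists = [[6, 9, 6], [6, 9, 6], [6, 9, 6]]
`lists[0].append(43)` → shared = [6, 9, 6, 43]; lists = [[6, 9, 6, 43], [6, 9, 6, 43], [6, 9, 6, 43]]
`print(lists[1])` → prints [6, 9, 6, 43]
`print(lists[2])` → prints [6, 9, 6, 43]
`print(shared)` → prints [6, 9, 6, 43]

Answer:
[6, 9, 6, 43]
[6, 9, 6, 43]
[6, 9, 6, 43]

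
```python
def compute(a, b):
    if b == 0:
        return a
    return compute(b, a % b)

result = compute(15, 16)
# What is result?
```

compute(15, 16) -> compute(16, 15) -> compute(15, 1) -> compute(1, 0) -> 1

Answer: 1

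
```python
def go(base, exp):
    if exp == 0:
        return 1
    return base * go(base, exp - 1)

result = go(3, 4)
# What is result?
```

go(3, 4) = 3 * 3 * 3 * 3 = 81

Answer: 81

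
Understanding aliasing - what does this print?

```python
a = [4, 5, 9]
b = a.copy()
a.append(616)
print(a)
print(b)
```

Key concept: list.copy() creates independent copy.
Step by step:
`a = [4, 5, 9]` → a = [4, 5, 9]
`b = a.copy()` → b = [4, 5, 9]
`a.append(616)` → a = [4, 5, 9, 616]
`print(a)` → prints [4, 5, 9, 616]
`print(b)` → prints [4, 5, 9]

Answer:
[4, 5, 9, 616]
[4, 5, 9]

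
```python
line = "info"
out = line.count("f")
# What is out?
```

Trace:
`line = "info"` → line = 'info'
`out = line.count("f")` → out = 1
So out = 1

Answer: 1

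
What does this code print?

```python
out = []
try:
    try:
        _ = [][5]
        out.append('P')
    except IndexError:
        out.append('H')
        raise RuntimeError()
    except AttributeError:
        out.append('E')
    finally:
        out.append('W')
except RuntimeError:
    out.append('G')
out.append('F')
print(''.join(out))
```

Execution trace: 'H' (inner except IndexError) → 'W' (inner finally) → 'G' (outer except RuntimeError) → 'F' (after the try/except). Output: HWGF

Answer: HWGF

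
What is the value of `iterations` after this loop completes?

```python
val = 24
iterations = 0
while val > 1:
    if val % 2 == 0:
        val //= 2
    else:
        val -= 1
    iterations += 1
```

Steps to reduce 24 to 1
`iterations` takes the values: 0 → 1 → 2 → 3 → 4 → 5

Answer: 5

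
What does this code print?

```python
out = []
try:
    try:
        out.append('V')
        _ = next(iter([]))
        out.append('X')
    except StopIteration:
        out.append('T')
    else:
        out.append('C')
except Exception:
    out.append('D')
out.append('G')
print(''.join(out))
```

Execution trace: 'V' (inner try body) → 'T' (inner except StopIteration) → 'G' (after the try/except). Output: VTG

Answer: VTG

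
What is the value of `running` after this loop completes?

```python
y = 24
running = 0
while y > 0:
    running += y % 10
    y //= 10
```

Sum digits of 24
`running` takes the values: 0 → 4 → 6

Answer: 6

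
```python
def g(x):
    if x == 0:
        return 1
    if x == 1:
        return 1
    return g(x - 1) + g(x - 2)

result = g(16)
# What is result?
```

Build up from base cases: g(0)=1, g(1)=1, g(2)=2, g(3)=3, g(4)=5, g(5)=8, g(6)=13, ..., g(16)=1597

Answer: 1597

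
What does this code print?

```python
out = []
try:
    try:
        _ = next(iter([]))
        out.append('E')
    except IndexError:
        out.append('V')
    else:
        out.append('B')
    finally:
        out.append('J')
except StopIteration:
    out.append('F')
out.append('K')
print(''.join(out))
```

Execution trace: 'J' (finally) → 'F' (outer except StopIteration) → 'K' (after the try/except). Output: JFK

Answer: JFK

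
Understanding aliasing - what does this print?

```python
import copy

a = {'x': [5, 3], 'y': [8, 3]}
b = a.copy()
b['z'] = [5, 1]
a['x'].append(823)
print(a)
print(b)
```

Key concept: shallow copy of dict with mutable values.
Step by step:
`a = {'x': [5, 3], 'y': [8, 3]}` → a = {'x': [5, 3], 'y': [8, 3]}
`b = a.copy()` → b = {'x': [5, 3], 'y': [8, 3]}
`b['z'] = [5, 1]` → b = {'x': [5, 3], 'y': [8, 3], 'z': [5, 1]}
`a['x'].append(823)` → a = {'x': [5, 3, 823], 'y': [8, 3]}; b = {'x': [5, 3, 823], 'y': [8, 3], 'z': [5, 1]}
`print(a)` → prints {'x': [5, 3, 823], 'y': [8, 3]}
`print(b)` → prints {'x': [5, 3, 823], 'y': [8, 3], 'z': [5, 1]}

Answer:
{'x': [5, 3, 823], 'y': [8, 3]}
{'x': [5, 3, 823], 'y': [8, 3], 'z': [5, 1]}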